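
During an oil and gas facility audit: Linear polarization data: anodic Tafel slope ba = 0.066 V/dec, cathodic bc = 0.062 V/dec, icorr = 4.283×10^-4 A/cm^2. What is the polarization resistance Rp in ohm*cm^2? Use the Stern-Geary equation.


Apply the Stern-Geary equation: Rp = ba*bc / (2.303*icorr*(ba+bc))
ba*bc = 0.066*0.062 = 0.004092
ba+bc = 0.128; 2.303*icorr*(ba+bc) = 2.303*4.283×10^-4*0.128 = 1.2625599×10^-4
Rp = 0.004092 / 1.2625599×10^-4 = 32.4 ohm*cm^2

32.4 ohm*cm^2


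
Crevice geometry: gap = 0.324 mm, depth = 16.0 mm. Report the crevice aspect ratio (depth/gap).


Aspect ratio = depth / gap
Ratio = 16.0 / 0.324 = 49.4

49.4


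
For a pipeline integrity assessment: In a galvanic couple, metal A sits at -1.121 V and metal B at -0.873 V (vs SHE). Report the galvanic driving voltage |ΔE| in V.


Driving voltage is the absolute potential difference.
|ΔE| = |-1.121 − (-0.873)| = 0.248 V

0.248 V


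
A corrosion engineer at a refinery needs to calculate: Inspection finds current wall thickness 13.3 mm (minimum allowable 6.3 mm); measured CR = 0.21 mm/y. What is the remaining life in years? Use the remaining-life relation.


Apply the remaining-life relation: RL = (t_current − t_min) / CR
RL = (13.3 − 6.3) / 0.21 = 7.0 / 0.21 = 33.3 years

33.3 years


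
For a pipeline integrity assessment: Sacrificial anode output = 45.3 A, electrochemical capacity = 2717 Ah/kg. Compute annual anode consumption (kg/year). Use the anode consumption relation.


Annual consumption = current * hours per year / capacity
Rate = 45.3 * 8760 / 2717 = 146.1 kg/year

146.1 kg/year


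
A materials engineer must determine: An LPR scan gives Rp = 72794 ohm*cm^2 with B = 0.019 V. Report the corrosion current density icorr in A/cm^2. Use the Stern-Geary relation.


Apply the Stern-Geary relation: icorr = B / Rp
icorr = 0.019 / 72794 = 2.61×10^-7 A/cm^2

2.61×10^-7 A/cm^2


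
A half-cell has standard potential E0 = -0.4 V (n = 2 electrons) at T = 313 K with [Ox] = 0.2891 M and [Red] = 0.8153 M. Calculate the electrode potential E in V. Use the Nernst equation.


Apply the Nernst equation: E = E0 + (RT/nF)*ln([Ox]/[Red])
Step 1: RT/nF = 8.314*313/(2*96485) = 0.01348542 V
Step 2: [Ox]/[Red] = 0.2891/0.8153 = 0.354593
Step 3: ln(0.354593) = -1.036785
Step 4: correction = 0.01348542 * -1.036785 = -0.014 V
E = -0.4 + -0.014 = -0.414 V

-0.414 V


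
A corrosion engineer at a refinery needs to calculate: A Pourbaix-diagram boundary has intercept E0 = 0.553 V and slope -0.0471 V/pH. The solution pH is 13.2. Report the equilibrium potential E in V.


Apply the Pourbaix line equation: E = E0 + slope*pH
E = 0.553 + (-0.0471)*13.2 = 0.553 + (-0.62172) = -0.06872 V
Rounded to 3 decimal places: E = -0.069 V

-0.069 V


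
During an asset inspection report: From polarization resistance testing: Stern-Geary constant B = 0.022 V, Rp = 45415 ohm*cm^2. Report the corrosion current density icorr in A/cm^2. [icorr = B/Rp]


Apply the Stern-Geary relation: icorr = B / Rp
icorr = 0.022 / 45415 = 4.844×10^-7 A/cm^2

4.844×10^-7 A/cm^2


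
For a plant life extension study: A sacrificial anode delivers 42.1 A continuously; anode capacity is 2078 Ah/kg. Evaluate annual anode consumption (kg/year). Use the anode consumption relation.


Annual consumption = current * hours per year / capacity
Rate = 42.1 * 8760 / 2078 = 177.5 kg/year

177.5 kg/year


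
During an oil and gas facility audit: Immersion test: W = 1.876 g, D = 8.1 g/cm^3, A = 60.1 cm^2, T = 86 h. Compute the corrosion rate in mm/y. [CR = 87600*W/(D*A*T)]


Apply the mm/y weight-loss relation: CR = 87600 * W / (D * A * T)
Numerator: 87600 * 1.876 = 164337.6
Denominator: 8.1 * 60.1 * 86 = 41865.66
CR = 164337.6 / 41865.66 = 3.9254 mm/y

3.9254 mm/y


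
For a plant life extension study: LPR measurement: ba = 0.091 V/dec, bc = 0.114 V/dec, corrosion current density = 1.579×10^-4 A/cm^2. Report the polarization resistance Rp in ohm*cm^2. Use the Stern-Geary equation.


Apply the Stern-Geary equation: Rp = ba*bc / (2.303*icorr*(ba+bc))
ba*bc = 0.091*0.114 = 0.010374
ba+bc = 0.205; 2.303*icorr*(ba+bc) = 2.303*1.579×10^-4*0.205 = 7.4546958×10^-5
Rp = 0.010374 / 7.4546958×10^-5 = 139.2 ohm*cm^2

139.2 ohm*cm^2


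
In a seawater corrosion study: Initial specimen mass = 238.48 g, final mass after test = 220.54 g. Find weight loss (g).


Weight loss = initial − final
WL = 238.48 − 220.54 = 17.94 g

17.94 g


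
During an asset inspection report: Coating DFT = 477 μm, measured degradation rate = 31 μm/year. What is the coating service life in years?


Service life = thickness / degradation rate
Life = 477 / 31 = 15.4 years

15.4 years


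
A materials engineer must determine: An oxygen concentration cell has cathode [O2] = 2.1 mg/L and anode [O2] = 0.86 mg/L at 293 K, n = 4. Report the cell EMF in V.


Apply the Nernst concentration-cell relation: E = (RT/nF)*ln(C_cathode/C_anode)
RT/nF = 8.314*293/(4*96485) = 0.00631187 V
ln(2.1/0.86) = 0.89276
E = 0.00631187 * 0.89276 = 0.00563 V

0.00563 V


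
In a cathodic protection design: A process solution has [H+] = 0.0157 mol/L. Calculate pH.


pH = −log10[H+]
pH = −log10(0.0157) = 1.8

1.8


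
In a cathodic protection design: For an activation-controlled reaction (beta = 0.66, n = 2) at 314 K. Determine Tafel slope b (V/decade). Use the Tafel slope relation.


Apply the Tafel slope relation: b = 2.303*R*T/(beta*n*F)
Numerator: 2.303 * 8.314 * 314 = 6012.2
Denominator: 0.66 * 2 * 96485 = 127360.2
b = 6012.2 / 127360.2 = 0.047 V/decade

0.047 V/decade


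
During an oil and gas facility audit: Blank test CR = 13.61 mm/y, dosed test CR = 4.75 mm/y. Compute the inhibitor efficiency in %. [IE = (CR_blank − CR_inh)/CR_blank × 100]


Apply the inhibitor-efficiency definition: IE = (CR_blank − CR_inh)/CR_blank × 100
IE = (13.61 − 4.75) / 13.61 × 100
IE = 8.86 / 13.61 × 100 = 65.1 %

65.1 %


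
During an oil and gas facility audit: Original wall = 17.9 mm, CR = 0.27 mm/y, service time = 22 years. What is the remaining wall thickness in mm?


Remaining wall = original − CR × time
t = 17.9 − 0.27*22 = 17.9 − 5.94 = 11.96 mm

11.96 mm


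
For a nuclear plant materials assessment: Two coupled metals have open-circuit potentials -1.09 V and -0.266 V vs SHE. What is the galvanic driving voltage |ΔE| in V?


Driving voltage is the absolute potential difference.
|ΔE| = |-1.09 − (-0.266)| = 0.824 V

0.824 V


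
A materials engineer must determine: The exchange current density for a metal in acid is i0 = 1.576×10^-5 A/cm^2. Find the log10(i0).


i0 = 1.576×10^-5 A/cm^2
log10(i0) = -4.802

-4.802


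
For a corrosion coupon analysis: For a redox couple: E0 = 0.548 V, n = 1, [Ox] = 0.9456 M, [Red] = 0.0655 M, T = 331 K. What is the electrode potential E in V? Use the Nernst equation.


Apply the Nernst equation: E = E0 + (RT/nF)*ln([Ox]/[Red])
Step 1: RT/nF = 8.314*331/(1*96485) = 0.02852188 V
Step 2: [Ox]/[Red] = 0.9456/0.0655 = 14.436641
Step 3: ln(14.436641) = 2.669769
Step 4: correction = 0.02852188 * 2.669769 = 0.076 V
E = 0.548 + 0.076 = 0.624 V

0.624 V


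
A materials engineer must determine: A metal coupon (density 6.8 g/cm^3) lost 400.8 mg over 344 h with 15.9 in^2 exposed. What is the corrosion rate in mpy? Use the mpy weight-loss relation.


Apply the mpy weight-loss relation: CR = 534 * W / (D * A * T)
Numerator: 534 * 400.8 = 214027.2
Denominator: 6.8 * 15.9 * 344 = 37193.28
CR = 214027.2 / 37193.28 = 5.75446 mpy

5.75446 mpy


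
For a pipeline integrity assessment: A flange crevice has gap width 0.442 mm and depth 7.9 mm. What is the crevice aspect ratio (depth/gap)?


Aspect ratio = depth / gap
Ratio = 7.9 / 0.442 = 17.9

17.9


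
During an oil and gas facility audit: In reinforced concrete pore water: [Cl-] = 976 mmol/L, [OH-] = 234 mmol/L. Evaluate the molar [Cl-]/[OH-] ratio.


Threshold parameter = [Cl-] / [OH-] (molar basis; both in mmol/L, so units cancel)
Ratio = 976 / 234 = 4.17

4.17


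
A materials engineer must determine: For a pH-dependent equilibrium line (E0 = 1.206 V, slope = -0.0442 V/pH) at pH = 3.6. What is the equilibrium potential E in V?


Apply the Pourbaix line equation: E = E0 + slope*pH
E = 1.206 + (-0.0442)*3.6 = 1.206 + (-0.15912) = 1.04688 V
Rounded to 4 decimal places: E = 1.0469 V

1.0469 V


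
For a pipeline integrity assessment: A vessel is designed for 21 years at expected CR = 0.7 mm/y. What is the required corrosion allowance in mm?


Corrosion allowance = CR × design life
CA = 0.7 * 21 = 14.7 mm

14.7 mm


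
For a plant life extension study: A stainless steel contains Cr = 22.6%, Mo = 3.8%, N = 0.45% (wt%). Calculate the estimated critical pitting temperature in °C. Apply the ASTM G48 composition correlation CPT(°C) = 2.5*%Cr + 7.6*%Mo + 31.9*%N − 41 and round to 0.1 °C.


Apply the ASTM G48 empirical CPT estimate: CPT(°C) = 2.5*%Cr + 7.6*%Mo + 31.9*%N − 41
2.5*22.6 = 56.5; 7.6*3.8 = 28.88; 31.9*0.45 = 14.355
CPT = 56.5 + 28.88 + 14.355 − 41 = 58.735 °C
Rounded to 0.1 °C: CPT ≈ 58.7 °C

58.7 °C


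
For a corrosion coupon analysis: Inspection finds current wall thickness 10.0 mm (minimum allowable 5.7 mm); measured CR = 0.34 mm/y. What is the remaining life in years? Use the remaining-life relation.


Apply the remaining-life relation: RL = (t_current − t_min) / CR
RL = (10.0 − 5.7) / 0.34 = 4.3 / 0.34 = 12.6 years

12.6 years


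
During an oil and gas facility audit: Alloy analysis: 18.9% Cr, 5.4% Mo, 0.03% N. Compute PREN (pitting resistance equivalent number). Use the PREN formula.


Apply the PREN formula: PREN = Cr + 3.3*Mo + 16*N
PREN = 18.9 + 3.3*5.4 + 16*0.03
PREN = 18.9 + 17.82 + 0.48 = 37.2

37.2


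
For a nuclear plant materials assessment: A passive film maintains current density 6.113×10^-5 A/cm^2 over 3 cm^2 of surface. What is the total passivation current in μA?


I = i_pass * A, then convert A → μA (×10^6)
I = 6.113×10^-5 * 3 * 10^6 = 183.39 μA

183.39 μA


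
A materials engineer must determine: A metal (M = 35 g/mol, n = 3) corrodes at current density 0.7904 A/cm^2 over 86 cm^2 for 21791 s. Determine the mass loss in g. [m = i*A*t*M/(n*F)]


Apply Faraday's law: m = i*A*t*M / (n*F)
Total charge passed Q = i*A*t = 0.7904*86*21791 = 1481230.1504 C
m = Q*M/(n*F) = 1481230.1504*35/(3*96485) = 179.1058 g

179.1058 g


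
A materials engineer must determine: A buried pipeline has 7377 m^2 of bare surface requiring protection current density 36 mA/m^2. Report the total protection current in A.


I = area * current density, then convert mA → A (÷1000)
I = 7377 * 36 / 1000 = 265.57 A

265.57 A


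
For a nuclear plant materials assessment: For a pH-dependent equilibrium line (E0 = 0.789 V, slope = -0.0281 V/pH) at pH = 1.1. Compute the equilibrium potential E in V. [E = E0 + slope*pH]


Apply the Pourbaix line equation: E = E0 + slope*pH
E = 0.789 + (-0.0281)*1.1 = 0.789 + (-0.03091) = 0.75809 V
Rounded to 4 decimal places: E = 0.7581 V

0.7581 V


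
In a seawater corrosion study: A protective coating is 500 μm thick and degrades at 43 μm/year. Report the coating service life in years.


Service life = thickness / degradation rate
Life = 500 / 43 = 11.6 years

11.6 years


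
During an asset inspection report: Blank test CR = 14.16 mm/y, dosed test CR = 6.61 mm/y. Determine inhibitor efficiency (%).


Apply the inhibitor-efficiency definition: IE = (CR_blank − CR_inh)/CR_blank × 100
IE = (14.16 − 6.61) / 14.16 × 100
IE = 7.55 / 14.16 × 100 = 53.3 %

53.3 %


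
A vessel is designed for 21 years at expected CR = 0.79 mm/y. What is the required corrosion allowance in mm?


Corrosion allowance = CR × design life
CA = 0.79 * 21 = 16.59 mm

16.59 mm


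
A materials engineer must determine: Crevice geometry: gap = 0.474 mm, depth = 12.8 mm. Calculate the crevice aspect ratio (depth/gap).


Aspect ratio = depth / gap
Ratio = 12.8 / 0.474 = 27.0

27.0


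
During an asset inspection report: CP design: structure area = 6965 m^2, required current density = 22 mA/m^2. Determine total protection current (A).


I = area * current density, then convert mA → A (÷1000)
I = 6965 * 22 / 1000 = 153.23 A

153.23 A


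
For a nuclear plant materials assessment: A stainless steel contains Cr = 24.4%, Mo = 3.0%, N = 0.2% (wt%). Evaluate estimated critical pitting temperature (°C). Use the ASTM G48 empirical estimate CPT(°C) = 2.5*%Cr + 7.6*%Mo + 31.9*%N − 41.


Apply the ASTM G48 empirical CPT estimate: CPT(°C) = 2.5*%Cr + 7.6*%Mo + 31.9*%N − 41
2.5*24.4 = 61; 7.6*3.0 = 22.8; 31.9*0.2 = 6.38
CPT = 61 + 22.8 + 6.38 − 41 = 49.18 °C
Rounded to 0.1 °C: CPT ≈ 49.2 °C

49.2 °C


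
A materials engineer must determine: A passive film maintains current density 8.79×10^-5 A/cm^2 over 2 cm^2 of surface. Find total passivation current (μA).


I = i_pass * A, then convert A → μA (×10^6)
I = 8.79×10^-5 * 2 * 10^6 = 175.8 μA

175.8 μA


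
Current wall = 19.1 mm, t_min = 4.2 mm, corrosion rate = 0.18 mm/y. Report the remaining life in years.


Apply the remaining-life relation: RL = (t_current − t_min) / CR
RL = (19.1 − 4.2) / 0.18 = 14.9 / 0.18 = 82.8 years

82.8 years


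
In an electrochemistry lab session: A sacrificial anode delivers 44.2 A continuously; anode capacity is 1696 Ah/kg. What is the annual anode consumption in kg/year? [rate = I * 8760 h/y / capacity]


Annual consumption = current * hours per year / capacity
Rate = 44.2 * 8760 / 1696 = 228.3 kg/year

228.3 kg/year


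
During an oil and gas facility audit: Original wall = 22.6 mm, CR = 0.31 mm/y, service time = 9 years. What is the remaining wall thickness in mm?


Remaining wall = original − CR × time
t = 22.6 − 0.31*9 = 22.6 − 2.79 = 19.81 mm

19.81 mm


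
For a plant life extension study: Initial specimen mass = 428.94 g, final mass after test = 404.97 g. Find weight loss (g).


Weight loss = initial − final
WL = 428.94 − 404.97 = 23.97 g

23.97 g


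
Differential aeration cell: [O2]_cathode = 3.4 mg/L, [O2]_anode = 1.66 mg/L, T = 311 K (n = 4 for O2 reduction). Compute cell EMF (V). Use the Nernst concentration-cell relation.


Apply the Nernst concentration-cell relation: E = (RT/nF)*ln(C_cathode/C_anode)
RT/nF = 8.314*311/(4*96485) = 0.00669963 V
ln(3.4/1.66) = 0.71696
E = 0.00669963 * 0.71696 = 0.0048 V

0.0048 V


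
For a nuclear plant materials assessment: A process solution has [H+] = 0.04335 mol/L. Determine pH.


pH = −log10[H+]
pH = −log10(0.04335) = 1.36

1.36


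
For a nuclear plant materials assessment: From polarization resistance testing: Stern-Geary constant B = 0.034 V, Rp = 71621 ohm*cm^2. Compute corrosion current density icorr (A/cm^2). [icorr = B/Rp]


Apply the Stern-Geary relation: icorr = B / Rp
icorr = 0.034 / 71621 = 4.747×10^-7 A/cm^2

4.747×10^-7 A/cm^2


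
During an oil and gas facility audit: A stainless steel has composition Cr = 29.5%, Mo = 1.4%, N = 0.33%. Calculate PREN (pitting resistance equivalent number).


Apply the PREN formula: PREN = Cr + 3.3*Mo + 16*N
PREN = 29.5 + 3.3*1.4 + 16*0.33
PREN = 29.5 + 4.62 + 5.28 = 39.4

39.4


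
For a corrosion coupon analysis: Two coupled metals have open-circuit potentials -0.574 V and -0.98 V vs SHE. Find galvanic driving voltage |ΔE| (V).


Driving voltage is the absolute potential difference.
|ΔE| = |-0.574 − (-0.98)| = 0.406 V

0.406 V


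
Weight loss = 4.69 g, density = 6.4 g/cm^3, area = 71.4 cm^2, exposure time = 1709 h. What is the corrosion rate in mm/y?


Apply the mm/y weight-loss relation: CR = 87600 * W / (D * A * T)
Numerator: 87600 * 4.69 = 410844.0
Denominator: 6.4 * 71.4 * 1709 = 780944.64
CR = 410844.0 / 780944.64 = 0.52609 mm/y

0.52609 mm/y


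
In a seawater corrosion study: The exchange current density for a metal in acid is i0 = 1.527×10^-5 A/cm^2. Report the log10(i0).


i0 = 1.527×10^-5 A/cm^2
log10(i0) = -4.816

-4.816


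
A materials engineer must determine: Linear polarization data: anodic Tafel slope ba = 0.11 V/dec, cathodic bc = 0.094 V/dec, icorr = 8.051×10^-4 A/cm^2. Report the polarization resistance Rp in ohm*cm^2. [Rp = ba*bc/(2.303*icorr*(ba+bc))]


Apply the Stern-Geary equation: Rp = ba*bc / (2.303*icorr*(ba+bc))
ba*bc = 0.11*0.094 = 0.01034
ba+bc = 0.204; 2.303*icorr*(ba+bc) = 2.303*8.051×10^-4*0.204 = 3.7824564×10^-4
Rp = 0.01034 / 3.7824564×10^-4 = 27.3 ohm*cm^2

27.3 ohm*cm^2


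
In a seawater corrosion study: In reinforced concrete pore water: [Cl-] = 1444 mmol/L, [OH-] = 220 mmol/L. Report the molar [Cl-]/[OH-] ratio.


Threshold parameter = [Cl-] / [OH-] (molar basis; both in mmol/L, so units cancel)
Ratio = 1444 / 220 = 6.56

6.56


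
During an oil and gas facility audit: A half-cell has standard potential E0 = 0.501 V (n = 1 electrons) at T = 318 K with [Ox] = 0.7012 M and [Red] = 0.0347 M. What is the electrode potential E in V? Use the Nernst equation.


Apply the Nernst equation: E = E0 + (RT/nF)*ln([Ox]/[Red])
Step 1: RT/nF = 8.314*318/(1*96485) = 0.02740169 V
Step 2: [Ox]/[Red] = 0.7012/0.0347 = 20.207493
Step 3: ln(20.207493) = 3.006053
Step 4: correction = 0.02740169 * 3.006053 = 0.0824 V
E = 0.501 + 0.0824 = 0.5834 V

0.5834 V


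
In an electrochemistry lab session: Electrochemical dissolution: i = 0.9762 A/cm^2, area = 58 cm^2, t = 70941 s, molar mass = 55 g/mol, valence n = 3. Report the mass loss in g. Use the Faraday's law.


Apply Faraday's law: m = i*A*t*M / (n*F)
Total charge passed Q = i*A*t = 0.9762*58*70941 = 4016651.0436 C
m = Q*M/(n*F) = 4016651.0436*55/(3*96485) = 763.213 g

763.213 g


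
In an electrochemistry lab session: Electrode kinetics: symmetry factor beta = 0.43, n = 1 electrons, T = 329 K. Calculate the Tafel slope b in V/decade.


Apply the Tafel slope relation: b = 2.303*R*T/(beta*n*F)
Numerator: 2.303 * 8.314 * 329 = 6299.41
Denominator: 0.43 * 1 * 96485 = 41488.55
b = 6299.41 / 41488.55 = 0.152 V/decade

0.152 V/decade


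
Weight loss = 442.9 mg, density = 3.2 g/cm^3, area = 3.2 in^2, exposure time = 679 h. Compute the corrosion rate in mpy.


Apply the mpy weight-loss relation: CR = 534 * W / (D * A * T)
Numerator: 534 * 442.9 = 236508.6
Denominator: 3.2 * 3.2 * 679 = 6952.96
CR = 236508.6 / 6952.96 = 34.016 mpy

34.016 mpy


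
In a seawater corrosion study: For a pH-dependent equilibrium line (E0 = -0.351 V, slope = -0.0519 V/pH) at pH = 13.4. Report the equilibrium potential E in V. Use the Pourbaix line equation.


Apply the Pourbaix line equation: E = E0 + slope*pH
E = -0.351 + (-0.0519)*13.4 = -0.351 + (-0.69546) = -1.04646 V
Rounded to 3 decimal places: E = -1.046 V

-1.046 V


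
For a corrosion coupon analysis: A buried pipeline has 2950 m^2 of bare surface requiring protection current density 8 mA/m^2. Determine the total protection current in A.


I = area * current density, then convert mA → A (÷1000)
I = 2950 * 8 / 1000 = 23.6 A

23.6 A


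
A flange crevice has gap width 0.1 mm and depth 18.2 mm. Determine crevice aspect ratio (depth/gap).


Aspect ratio = depth / gap
Ratio = 18.2 / 0.1 = 182.0

182.0


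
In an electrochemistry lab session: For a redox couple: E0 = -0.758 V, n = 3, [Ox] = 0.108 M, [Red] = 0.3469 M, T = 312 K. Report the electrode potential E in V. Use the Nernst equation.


Apply the Nernst equation: E = E0 + (RT/nF)*ln([Ox]/[Red])
Step 1: RT/nF = 8.314*312/(3*96485) = 0.00896156 V
Step 2: [Ox]/[Red] = 0.108/0.3469 = 0.311329
Step 3: ln(0.311329) = -1.166905
Step 4: correction = 0.00896156 * -1.166905 = -0.01 V
E = -0.758 + -0.01 = -0.768 V

-0.768 V


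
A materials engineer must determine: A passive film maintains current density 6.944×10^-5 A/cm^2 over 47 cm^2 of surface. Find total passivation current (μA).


I = i_pass * A, then convert A → μA (×10^6)
I = 6.944×10^-5 * 47 * 10^6 = 3263.68 μA

3263.68 μA


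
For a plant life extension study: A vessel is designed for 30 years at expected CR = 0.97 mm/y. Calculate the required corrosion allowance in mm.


Corrosion allowance = CR × design life
CA = 0.97 * 30 = 29.1 mm

29.1 mm


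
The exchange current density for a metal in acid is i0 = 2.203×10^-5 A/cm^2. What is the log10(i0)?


i0 = 2.203×10^-5 A/cm^2
log10(i0) = -4.657

-4.657


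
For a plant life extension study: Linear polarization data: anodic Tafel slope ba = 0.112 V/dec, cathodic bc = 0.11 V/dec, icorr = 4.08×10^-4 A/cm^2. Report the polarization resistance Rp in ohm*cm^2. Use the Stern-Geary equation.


Apply the Stern-Geary equation: Rp = ba*bc / (2.303*icorr*(ba+bc))
ba*bc = 0.112*0.11 = 0.01232
ba+bc = 0.222; 2.303*icorr*(ba+bc) = 2.303*4.08×10^-4*0.222 = 2.0859653×10^-4
Rp = 0.01232 / 2.0859653×10^-4 = 59.06 ohm*cm^2

59.06 ohm*cm^2


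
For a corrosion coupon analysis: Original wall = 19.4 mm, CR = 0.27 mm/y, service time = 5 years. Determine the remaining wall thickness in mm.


Remaining wall = original − CR × time
t = 19.4 − 0.27*5 = 19.4 − 1.35 = 18.05 mm

18.05 mm


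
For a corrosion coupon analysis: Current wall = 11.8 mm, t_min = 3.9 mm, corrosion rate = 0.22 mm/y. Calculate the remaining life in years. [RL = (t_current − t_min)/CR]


Apply the remaining-life relation: RL = (t_current − t_min) / CR
RL = (11.8 − 3.9) / 0.22 = 7.9 / 0.22 = 35.9 years

35.9 years


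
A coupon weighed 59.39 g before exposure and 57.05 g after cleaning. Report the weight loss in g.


Weight loss = initial − final
WL = 59.39 − 57.05 = 2.34 g

2.34 g


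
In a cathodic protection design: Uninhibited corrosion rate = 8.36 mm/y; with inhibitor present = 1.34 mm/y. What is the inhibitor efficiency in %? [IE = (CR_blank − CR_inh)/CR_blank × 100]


Apply the inhibitor-efficiency definition: IE = (CR_blank − CR_inh)/CR_blank × 100
IE = (8.36 − 1.34) / 8.36 × 100
IE = 7.02 / 8.36 × 100 = 84.0 %

84.0 %


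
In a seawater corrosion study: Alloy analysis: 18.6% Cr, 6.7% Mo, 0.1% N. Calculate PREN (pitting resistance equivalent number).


Apply the PREN formula: PREN = Cr + 3.3*Mo + 16*N
PREN = 18.6 + 3.3*6.7 + 16*0.1
PREN = 18.6 + 22.11 + 1.6 = 42.31

42.31


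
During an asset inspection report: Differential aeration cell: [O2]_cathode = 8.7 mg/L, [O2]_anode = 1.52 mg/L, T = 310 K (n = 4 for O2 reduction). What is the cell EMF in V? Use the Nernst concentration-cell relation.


Apply the Nernst concentration-cell relation: E = (RT/nF)*ln(C_cathode/C_anode)
RT/nF = 8.314*310/(4*96485) = 0.00667808 V
ln(8.7/1.52) = 1.74461
E = 0.00667808 * 1.74461 = 0.01165 V

0.01165 V


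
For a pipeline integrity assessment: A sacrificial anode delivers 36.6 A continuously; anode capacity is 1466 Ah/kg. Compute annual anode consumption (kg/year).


Annual consumption = current * hours per year / capacity
Rate = 36.6 * 8760 / 1466 = 218.7 kg/year

218.7 kg/year


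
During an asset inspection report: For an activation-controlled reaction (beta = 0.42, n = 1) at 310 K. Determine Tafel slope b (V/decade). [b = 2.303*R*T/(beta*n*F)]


Apply the Tafel slope relation: b = 2.303*R*T/(beta*n*F)
Numerator: 2.303 * 8.314 * 310 = 5935.61
Denominator: 0.42 * 1 * 96485 = 40523.7
b = 5935.61 / 40523.7 = 0.1465 V/decade

0.1465 V/decade


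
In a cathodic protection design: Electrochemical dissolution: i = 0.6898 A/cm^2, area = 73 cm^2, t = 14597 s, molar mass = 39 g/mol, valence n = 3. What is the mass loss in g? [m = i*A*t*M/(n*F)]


Apply Faraday's law: m = i*A*t*M / (n*F)
Total charge passed Q = i*A*t = 0.6898*73*14597 = 735037.7738 C
m = Q*M/(n*F) = 735037.7738*39/(3*96485) = 99.036 g

99.036 g


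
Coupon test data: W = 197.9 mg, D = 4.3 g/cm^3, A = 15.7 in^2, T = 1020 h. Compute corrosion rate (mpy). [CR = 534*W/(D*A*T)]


Apply the mpy weight-loss relation: CR = 534 * W / (D * A * T)
Numerator: 534 * 197.9 = 105678.6
Denominator: 4.3 * 15.7 * 1020 = 68860.2
CR = 105678.6 / 68860.2 = 1.535 mpy

1.535 mpy


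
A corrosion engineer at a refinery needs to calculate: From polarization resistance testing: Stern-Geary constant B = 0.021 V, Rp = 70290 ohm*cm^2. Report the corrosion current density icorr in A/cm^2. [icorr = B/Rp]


Apply the Stern-Geary relation: icorr = B / Rp
icorr = 0.021 / 70290 = 2.988×10^-7 A/cm^2

2.988×10^-7 A/cm^2


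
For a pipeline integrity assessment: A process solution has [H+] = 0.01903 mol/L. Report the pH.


pH = −log10[H+]
pH = −log10(0.01903) = 1.72

1.72


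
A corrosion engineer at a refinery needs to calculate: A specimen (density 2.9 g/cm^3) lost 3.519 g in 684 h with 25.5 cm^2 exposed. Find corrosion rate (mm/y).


Apply the mm/y weight-loss relation: CR = 87600 * W / (D * A * T)
Numerator: 87600 * 3.519 = 308264.4
Denominator: 2.9 * 25.5 * 684 = 50581.8
CR = 308264.4 / 50581.8 = 6.094374 mm/y

6.094374 mm/y


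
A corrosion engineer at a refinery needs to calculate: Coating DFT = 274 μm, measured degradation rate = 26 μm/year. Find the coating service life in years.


Service life = thickness / degradation rate
Life = 274 / 26 = 10.5 years

10.5 years


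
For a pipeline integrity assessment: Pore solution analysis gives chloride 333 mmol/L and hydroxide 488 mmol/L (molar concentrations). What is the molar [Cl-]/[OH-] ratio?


Threshold parameter = [Cl-] / [OH-] (molar basis; both in mmol/L, so units cancel)
Ratio = 333 / 488 = 0.68

0.68


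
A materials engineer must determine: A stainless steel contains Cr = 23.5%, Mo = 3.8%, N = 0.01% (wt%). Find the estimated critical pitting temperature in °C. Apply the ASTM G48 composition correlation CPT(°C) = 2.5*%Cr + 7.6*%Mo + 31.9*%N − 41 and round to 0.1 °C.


Apply the ASTM G48 empirical CPT estimate: CPT(°C) = 2.5*%Cr + 7.6*%Mo + 31.9*%N − 41
2.5*23.5 = 58.75; 7.6*3.8 = 28.88; 31.9*0.01 = 0.319
CPT = 58.75 + 28.88 + 0.319 − 41 = 46.949 °C
Rounded to 0.1 °C: CPT ≈ 46.9 °C

46.9 °C


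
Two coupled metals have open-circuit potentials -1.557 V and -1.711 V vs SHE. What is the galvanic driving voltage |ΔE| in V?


Driving voltage is the absolute potential difference.
|ΔE| = |-1.557 − (-1.711)| = 0.154 V

0.154 V


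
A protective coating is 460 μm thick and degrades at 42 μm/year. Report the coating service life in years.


Service life = thickness / degradation rate
Life = 460 / 42 = 11.0 years

11.0 years


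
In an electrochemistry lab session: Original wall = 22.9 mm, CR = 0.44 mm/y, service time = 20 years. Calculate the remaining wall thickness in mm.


Remaining wall = original − CR × time
t = 22.9 − 0.44*20 = 22.9 − 8.8 = 14.1 mm

14.1 mm


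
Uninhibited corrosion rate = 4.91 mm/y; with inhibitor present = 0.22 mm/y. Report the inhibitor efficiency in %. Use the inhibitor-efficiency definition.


Apply the inhibitor-efficiency definition: IE = (CR_blank − CR_inh)/CR_blank × 100
IE = (4.91 − 0.22) / 4.91 × 100
IE = 4.69 / 4.91 × 100 = 95.5 %

95.5 %


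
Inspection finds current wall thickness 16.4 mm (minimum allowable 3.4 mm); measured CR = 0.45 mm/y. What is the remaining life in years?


Apply the remaining-life relation: RL = (t_current − t_min) / CR
RL = (16.4 − 3.4) / 0.45 = 13.0 / 0.45 = 28.9 years

28.9 years


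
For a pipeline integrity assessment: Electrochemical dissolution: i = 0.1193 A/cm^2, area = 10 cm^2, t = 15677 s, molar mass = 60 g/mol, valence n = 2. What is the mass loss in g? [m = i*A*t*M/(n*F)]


Apply Faraday's law: m = i*A*t*M / (n*F)
Total charge passed Q = i*A*t = 0.1193*10*15677 = 18702.661 C
m = Q*M/(n*F) = 18702.661*60/(2*96485) = 5.815 g

5.815 g


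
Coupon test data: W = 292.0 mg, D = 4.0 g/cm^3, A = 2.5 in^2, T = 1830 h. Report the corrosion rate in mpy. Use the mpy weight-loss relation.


Apply the mpy weight-loss relation: CR = 534 * W / (D * A * T)
Numerator: 534 * 292.0 = 155928.0
Denominator: 4.0 * 2.5 * 1830 = 18300.0
CR = 155928.0 / 18300.0 = 8.521 mpy

8.521 mpy


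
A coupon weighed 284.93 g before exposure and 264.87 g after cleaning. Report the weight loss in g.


Weight loss = initial − final
WL = 284.93 − 264.87 = 20.06 g

20.06 g


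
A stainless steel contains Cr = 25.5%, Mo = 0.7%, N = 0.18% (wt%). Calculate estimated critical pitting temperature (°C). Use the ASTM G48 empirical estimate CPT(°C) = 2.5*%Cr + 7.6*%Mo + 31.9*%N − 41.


Apply the ASTM G48 empirical CPT estimate: CPT(°C) = 2.5*%Cr + 7.6*%Mo + 31.9*%N − 41
2.5*25.5 = 63.75; 7.6*0.7 = 5.32; 31.9*0.18 = 5.742
CPT = 63.75 + 5.32 + 5.742 − 41 = 33.812 °C
Rounded to 0.1 °C: CPT ≈ 33.8 °C

33.8 °C


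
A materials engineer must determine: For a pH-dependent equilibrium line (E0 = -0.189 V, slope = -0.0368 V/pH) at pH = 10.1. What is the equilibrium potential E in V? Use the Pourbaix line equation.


Apply the Pourbaix line equation: E = E0 + slope*pH
E = -0.189 + (-0.0368)*10.1 = -0.189 + (-0.37168) = -0.56068 V
Rounded to 4 decimal places: E = -0.5607 V

-0.5607 V


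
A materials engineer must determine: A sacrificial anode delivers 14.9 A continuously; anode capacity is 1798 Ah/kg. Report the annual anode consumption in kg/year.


Annual consumption = current * hours per year / capacity
Rate = 14.9 * 8760 / 1798 = 72.6 kg/year

72.6 kg/year


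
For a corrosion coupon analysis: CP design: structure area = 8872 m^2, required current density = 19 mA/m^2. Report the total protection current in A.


I = area * current density, then convert mA → A (÷1000)
I = 8872 * 19 / 1000 = 168.57 A

168.57 A


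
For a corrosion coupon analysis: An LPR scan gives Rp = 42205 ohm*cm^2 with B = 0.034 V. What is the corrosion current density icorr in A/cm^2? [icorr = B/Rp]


Apply the Stern-Geary relation: icorr = B / Rp
icorr = 0.034 / 42205 = 8.056×10^-7 A/cm^2

8.056×10^-7 A/cm^2


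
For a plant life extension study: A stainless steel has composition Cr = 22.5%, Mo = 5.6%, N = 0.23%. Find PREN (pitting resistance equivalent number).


Apply the PREN formula: PREN = Cr + 3.3*Mo + 16*N
PREN = 22.5 + 3.3*5.6 + 16*0.23
PREN = 22.5 + 18.48 + 3.68 = 44.66

44.66


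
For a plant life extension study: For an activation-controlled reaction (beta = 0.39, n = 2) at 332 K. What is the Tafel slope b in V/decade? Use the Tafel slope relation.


Apply the Tafel slope relation: b = 2.303*R*T/(beta*n*F)
Numerator: 2.303 * 8.314 * 332 = 6356.85
Denominator: 0.39 * 2 * 96485 = 75258.3
b = 6356.85 / 75258.3 = 0.084 V/decade

0.084 V/decade


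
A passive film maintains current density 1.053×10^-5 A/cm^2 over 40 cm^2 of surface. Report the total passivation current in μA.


I = i_pass * A, then convert A → μA (×10^6)
I = 1.053×10^-5 * 40 * 10^6 = 421.2 μA

421.2 μA


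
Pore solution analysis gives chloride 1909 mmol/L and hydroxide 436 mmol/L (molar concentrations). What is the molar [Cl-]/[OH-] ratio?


Threshold parameter = [Cl-] / [OH-] (molar basis; both in mmol/L, so units cancel)
Ratio = 1909 / 436 = 4.38

4.38


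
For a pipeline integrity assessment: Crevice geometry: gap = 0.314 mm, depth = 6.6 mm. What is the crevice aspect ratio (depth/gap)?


Aspect ratio = depth / gap
Ratio = 6.6 / 0.314 = 21.0

21.0


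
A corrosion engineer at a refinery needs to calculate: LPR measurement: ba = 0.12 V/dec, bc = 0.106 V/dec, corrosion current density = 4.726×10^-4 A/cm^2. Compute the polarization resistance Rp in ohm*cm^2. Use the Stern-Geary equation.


Apply the Stern-Geary equation: Rp = ba*bc / (2.303*icorr*(ba+bc))
ba*bc = 0.12*0.106 = 0.01272
ba+bc = 0.226; 2.303*icorr*(ba+bc) = 2.303*4.726×10^-4*0.226 = 2.459779×10^-4
Rp = 0.01272 / 2.459779×10^-4 = 51.7 ohm*cm^2

51.7 ohm*cm^2


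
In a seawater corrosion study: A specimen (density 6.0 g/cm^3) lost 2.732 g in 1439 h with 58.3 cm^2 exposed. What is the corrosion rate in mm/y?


Apply the mm/y weight-loss relation: CR = 87600 * W / (D * A * T)
Numerator: 87600 * 2.732 = 239323.2
Denominator: 6.0 * 58.3 * 1439 = 503362.2
CR = 239323.2 / 503362.2 = 0.47545 mm/y

0.47545 mm/y


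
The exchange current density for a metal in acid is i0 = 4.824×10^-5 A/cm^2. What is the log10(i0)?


i0 = 4.824×10^-5 A/cm^2
log10(i0) = -4.317

-4.317


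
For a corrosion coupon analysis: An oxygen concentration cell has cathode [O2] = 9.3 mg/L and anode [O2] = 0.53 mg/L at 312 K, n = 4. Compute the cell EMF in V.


Apply the Nernst concentration-cell relation: E = (RT/nF)*ln(C_cathode/C_anode)
RT/nF = 8.314*312/(4*96485) = 0.00672117 V
ln(9.3/0.53) = 2.86489
E = 0.00672117 * 2.86489 = 0.01926 V

0.01926 V


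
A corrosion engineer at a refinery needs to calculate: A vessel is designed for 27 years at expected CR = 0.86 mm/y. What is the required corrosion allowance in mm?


Corrosion allowance = CR × design life
CA = 0.86 * 27 = 23.22 mm

23.22 mm


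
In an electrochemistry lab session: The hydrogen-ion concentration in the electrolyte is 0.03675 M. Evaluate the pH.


pH = −log10[H+]
pH = −log10(0.03675) = 1.43

1.43


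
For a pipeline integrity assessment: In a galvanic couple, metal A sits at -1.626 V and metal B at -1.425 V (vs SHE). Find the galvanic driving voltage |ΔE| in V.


Driving voltage is the absolute potential difference.
|ΔE| = |-1.626 − (-1.425)| = 0.201 V

0.201 V


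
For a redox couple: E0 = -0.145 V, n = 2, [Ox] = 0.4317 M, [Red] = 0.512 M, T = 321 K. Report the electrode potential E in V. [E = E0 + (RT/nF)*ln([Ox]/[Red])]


Apply the Nernst equation: E = E0 + (RT/nF)*ln([Ox]/[Red])
Step 1: RT/nF = 8.314*321/(2*96485) = 0.0138301 V
Step 2: [Ox]/[Red] = 0.4317/0.512 = 0.843164
Step 3: ln(0.843164) = -0.170594
Step 4: correction = 0.0138301 * -0.170594 = -0.0024 V
E = -0.145 + -0.0024 = -0.1474 V

-0.1474 V


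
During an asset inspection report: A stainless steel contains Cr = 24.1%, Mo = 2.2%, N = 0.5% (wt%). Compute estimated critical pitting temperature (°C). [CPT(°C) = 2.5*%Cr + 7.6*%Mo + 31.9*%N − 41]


Apply the ASTM G48 empirical CPT estimate: CPT(°C) = 2.5*%Cr + 7.6*%Mo + 31.9*%N − 41
2.5*24.1 = 60.25; 7.6*2.2 = 16.72; 31.9*0.5 = 15.95
CPT = 60.25 + 16.72 + 15.95 − 41 = 51.92 °C
Rounded to 0.1 °C: CPT ≈ 51.9 °C

51.9 °C


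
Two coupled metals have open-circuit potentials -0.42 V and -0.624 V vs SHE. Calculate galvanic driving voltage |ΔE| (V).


Driving voltage is the absolute potential difference.
|ΔE| = |-0.42 − (-0.624)| = 0.204 V

0.204 V


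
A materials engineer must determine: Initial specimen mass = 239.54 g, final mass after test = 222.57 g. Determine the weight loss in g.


Weight loss = initial − final
WL = 239.54 − 222.57 = 16.97 g

16.97 g


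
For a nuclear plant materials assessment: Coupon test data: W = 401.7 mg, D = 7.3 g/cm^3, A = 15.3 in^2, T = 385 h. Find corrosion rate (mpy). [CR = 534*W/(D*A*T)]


Apply the mpy weight-loss relation: CR = 534 * W / (D * A * T)
Numerator: 534 * 401.7 = 214507.8
Denominator: 7.3 * 15.3 * 385 = 43000.65
CR = 214507.8 / 43000.65 = 4.988 mpy

4.988 mpy


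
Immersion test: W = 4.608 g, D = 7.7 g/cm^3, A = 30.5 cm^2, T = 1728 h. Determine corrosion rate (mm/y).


Apply the mm/y weight-loss relation: CR = 87600 * W / (D * A * T)
Numerator: 87600 * 4.608 = 403660.8
Denominator: 7.7 * 30.5 * 1728 = 405820.8
CR = 403660.8 / 405820.8 = 0.99468 mm/y

0.99468 mm/y


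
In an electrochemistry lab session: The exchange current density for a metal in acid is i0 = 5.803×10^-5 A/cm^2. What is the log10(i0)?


i0 = 5.803×10^-5 A/cm^2
log10(i0) = -4.236

-4.236


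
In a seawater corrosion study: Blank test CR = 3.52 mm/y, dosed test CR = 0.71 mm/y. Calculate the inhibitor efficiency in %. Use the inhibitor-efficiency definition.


Apply the inhibitor-efficiency definition: IE = (CR_blank − CR_inh)/CR_blank × 100
IE = (3.52 − 0.71) / 3.52 × 100
IE = 2.81 / 3.52 × 100 = 79.8 %

79.8 %


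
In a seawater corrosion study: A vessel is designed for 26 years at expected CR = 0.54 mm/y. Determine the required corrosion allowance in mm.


Corrosion allowance = CR × design life
CA = 0.54 * 26 = 14.04 mm

14.04 mm


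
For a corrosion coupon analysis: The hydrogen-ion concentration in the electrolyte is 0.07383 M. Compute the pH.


pH = −log10[H+]
pH = −log10(0.07383) = 1.13

1.13


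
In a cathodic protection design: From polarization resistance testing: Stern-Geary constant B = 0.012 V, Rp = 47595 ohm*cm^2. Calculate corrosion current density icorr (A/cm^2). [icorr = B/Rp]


Apply the Stern-Geary relation: icorr = B / Rp
icorr = 0.012 / 47595 = 2.521×10^-7 A/cm^2

2.521×10^-7 A/cm^2


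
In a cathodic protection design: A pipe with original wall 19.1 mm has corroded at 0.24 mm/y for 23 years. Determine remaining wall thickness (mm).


Remaining wall = original − CR × time
t = 19.1 − 0.24*23 = 19.1 − 5.52 = 13.58 mm

13.58 mm


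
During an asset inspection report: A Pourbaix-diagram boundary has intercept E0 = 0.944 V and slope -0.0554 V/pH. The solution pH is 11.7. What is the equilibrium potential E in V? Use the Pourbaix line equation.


Apply the Pourbaix line equation: E = E0 + slope*pH
E = 0.944 + (-0.0554)*11.7 = 0.944 + (-0.64818) = 0.29582 V
Rounded to 4 decimal places: E = 0.2958 V

0.2958 V


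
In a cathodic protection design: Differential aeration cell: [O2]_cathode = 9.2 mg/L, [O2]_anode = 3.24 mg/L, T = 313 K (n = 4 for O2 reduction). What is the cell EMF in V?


Apply the Nernst concentration-cell relation: E = (RT/nF)*ln(C_cathode/C_anode)
RT/nF = 8.314*313/(4*96485) = 0.00674271 V
ln(9.2/3.24) = 1.04363
E = 0.00674271 * 1.04363 = 0.00704 V

0.00704 V


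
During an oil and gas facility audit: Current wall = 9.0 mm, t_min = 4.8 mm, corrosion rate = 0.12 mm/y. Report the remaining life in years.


Apply the remaining-life relation: RL = (t_current − t_min) / CR
RL = (9.0 − 4.8) / 0.12 = 4.2 / 0.12 = 35.0 years

35.0 years


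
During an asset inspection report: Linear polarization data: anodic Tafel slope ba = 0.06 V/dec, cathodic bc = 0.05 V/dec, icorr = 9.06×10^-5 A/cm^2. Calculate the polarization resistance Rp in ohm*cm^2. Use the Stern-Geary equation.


Apply the Stern-Geary equation: Rp = ba*bc / (2.303*icorr*(ba+bc))
ba*bc = 0.06*0.05 = 0.003
ba+bc = 0.11; 2.303*icorr*(ba+bc) = 2.303*9.06×10^-5*0.11 = 2.2951698×10^-5
Rp = 0.003 / 2.2951698×10^-5 = 130.7 ohm*cm^2

130.7 ohm*cm^2


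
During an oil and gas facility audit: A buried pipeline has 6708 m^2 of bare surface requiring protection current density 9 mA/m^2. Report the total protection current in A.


I = area * current density, then convert mA → A (÷1000)
I = 6708 * 9 / 1000 = 60.37 A

60.37 A


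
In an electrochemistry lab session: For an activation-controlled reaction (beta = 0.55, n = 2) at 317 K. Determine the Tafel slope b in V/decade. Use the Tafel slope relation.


Apply the Tafel slope relation: b = 2.303*R*T/(beta*n*F)
Numerator: 2.303 * 8.314 * 317 = 6069.64
Denominator: 0.55 * 2 * 96485 = 106133.5
b = 6069.64 / 106133.5 = 0.057 V/decade

0.057 V/decade


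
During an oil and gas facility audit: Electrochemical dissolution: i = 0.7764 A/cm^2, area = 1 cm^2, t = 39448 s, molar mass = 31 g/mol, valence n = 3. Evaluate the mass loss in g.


Apply Faraday's law: m = i*A*t*M / (n*F)
Total charge passed Q = i*A*t = 0.7764*1*39448 = 30627.4272 C
m = Q*M/(n*F) = 30627.4272*31/(3*96485) = 3.2801 g

3.2801 g


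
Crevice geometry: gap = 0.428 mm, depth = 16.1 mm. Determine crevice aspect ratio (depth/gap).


Aspect ratio = depth / gap
Ratio = 16.1 / 0.428 = 37.6

37.6


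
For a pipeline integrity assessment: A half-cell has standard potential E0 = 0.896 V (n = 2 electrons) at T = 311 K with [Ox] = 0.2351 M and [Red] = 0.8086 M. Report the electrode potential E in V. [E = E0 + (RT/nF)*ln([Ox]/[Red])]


Apply the Nernst equation: E = E0 + (RT/nF)*ln([Ox]/[Red])
Step 1: RT/nF = 8.314*311/(2*96485) = 0.01339925 V
Step 2: [Ox]/[Red] = 0.2351/0.8086 = 0.290749
Step 3: ln(0.290749) = -1.235295
Step 4: correction = 0.01339925 * -1.235295 = -0.017 V
E = 0.896 + -0.017 = 0.879 V

0.879 V
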